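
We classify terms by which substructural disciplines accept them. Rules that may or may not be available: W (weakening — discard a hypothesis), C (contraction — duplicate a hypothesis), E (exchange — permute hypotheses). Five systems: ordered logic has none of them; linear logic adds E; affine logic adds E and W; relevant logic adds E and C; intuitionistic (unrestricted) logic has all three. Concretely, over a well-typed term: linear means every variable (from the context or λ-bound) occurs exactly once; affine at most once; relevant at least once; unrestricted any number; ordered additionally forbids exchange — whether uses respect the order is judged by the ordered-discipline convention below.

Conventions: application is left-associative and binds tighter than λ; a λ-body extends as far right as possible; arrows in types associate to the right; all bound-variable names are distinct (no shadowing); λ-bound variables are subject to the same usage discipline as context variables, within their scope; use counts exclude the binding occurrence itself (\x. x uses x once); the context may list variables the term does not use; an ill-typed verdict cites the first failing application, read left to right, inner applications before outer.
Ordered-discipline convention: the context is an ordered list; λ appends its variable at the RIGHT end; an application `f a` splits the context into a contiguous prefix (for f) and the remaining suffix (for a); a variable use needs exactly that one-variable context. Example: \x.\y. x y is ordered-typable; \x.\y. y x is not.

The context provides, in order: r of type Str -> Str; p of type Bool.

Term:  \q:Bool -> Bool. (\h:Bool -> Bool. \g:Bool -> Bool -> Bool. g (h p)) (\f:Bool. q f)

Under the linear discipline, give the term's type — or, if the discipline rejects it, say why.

not well-typed under linear — r never used (weakening)
counts: r: 0; p: 1; q [bound]: 1; h [bound]: 1; g [bound]: 1; f [bound]: 1
uses in reading order: g, h, p, q, f
typing: well-typed at (Bool -> Bool) -> (Bool -> Bool -> Bool) -> Bool -> Bool
summary: ordered ✗; linear ✗; affine ✓; relevant ✗; unrestricted ✓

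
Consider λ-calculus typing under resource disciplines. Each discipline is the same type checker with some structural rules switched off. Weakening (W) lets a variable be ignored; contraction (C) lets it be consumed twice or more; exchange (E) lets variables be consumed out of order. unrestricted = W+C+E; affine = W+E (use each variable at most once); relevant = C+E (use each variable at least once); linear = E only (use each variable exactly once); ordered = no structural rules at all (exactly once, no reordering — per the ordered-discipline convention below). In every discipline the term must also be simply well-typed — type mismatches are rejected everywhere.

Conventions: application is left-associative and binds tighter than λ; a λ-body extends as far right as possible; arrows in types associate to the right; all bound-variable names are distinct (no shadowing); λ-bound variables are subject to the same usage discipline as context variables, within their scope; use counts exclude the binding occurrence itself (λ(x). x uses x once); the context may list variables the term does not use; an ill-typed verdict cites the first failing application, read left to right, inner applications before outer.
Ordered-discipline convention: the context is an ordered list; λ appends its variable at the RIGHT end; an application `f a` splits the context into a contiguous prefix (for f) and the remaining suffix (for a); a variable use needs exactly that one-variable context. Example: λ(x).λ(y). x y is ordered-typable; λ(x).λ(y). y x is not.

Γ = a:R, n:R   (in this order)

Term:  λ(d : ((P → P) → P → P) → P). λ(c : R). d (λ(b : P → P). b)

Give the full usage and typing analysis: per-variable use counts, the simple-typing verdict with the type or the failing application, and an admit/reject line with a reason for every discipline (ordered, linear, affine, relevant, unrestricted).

usage: a: 0; n: 0; d (λ-bound): 1; c (λ-bound): 0; b (λ-bound): 1
left-to-right use order: d, b
typing: well-typed at (((P → P) → P → P) → P) → R → P
ordered: ✗ — unused: a, n, c — weakening required
linear: ✗ — unused: a, n, c — weakening required
affine: ✓ — at most one use each (a, n, d, c, b)
relevant: ✗ — unused: a, n, c — weakening required
unrestricted: ✓ — type-checks ((((P → P) → P → P) → P) → R → P) and nothing is barred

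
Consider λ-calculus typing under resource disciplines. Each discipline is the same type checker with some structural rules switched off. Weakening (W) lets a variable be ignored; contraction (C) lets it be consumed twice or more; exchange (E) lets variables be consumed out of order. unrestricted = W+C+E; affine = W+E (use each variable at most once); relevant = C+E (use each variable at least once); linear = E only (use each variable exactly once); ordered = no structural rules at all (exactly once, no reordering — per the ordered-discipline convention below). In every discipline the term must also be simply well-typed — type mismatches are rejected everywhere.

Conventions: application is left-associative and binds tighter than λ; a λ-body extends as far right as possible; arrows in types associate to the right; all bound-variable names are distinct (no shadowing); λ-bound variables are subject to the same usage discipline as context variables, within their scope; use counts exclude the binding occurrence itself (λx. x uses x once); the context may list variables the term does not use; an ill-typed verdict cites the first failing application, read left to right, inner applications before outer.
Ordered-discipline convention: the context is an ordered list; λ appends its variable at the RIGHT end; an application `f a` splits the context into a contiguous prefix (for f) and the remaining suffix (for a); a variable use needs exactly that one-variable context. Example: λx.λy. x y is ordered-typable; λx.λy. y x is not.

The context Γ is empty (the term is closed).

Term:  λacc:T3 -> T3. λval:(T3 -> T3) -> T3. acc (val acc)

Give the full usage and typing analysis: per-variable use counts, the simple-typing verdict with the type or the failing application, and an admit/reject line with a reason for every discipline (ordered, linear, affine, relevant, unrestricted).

counts: acc [bound]: 2, val [bound]: 1
uses in reading order: acc, val, acc
typing: well-typed — term : (T3 -> T3) -> ((T3 -> T3) -> T3) -> T3
ordered: ✗ — uses contraction: acc ×2
linear: ✗ — uses contraction: acc ×2
affine: ✗ — uses contraction: acc ×2
relevant: ✓ — acc, val: all used, weakening unneeded
unrestricted: ✓ — simply typable at (T3 -> T3) -> ((T3 -> T3) -> T3) -> T3; W, C, E all held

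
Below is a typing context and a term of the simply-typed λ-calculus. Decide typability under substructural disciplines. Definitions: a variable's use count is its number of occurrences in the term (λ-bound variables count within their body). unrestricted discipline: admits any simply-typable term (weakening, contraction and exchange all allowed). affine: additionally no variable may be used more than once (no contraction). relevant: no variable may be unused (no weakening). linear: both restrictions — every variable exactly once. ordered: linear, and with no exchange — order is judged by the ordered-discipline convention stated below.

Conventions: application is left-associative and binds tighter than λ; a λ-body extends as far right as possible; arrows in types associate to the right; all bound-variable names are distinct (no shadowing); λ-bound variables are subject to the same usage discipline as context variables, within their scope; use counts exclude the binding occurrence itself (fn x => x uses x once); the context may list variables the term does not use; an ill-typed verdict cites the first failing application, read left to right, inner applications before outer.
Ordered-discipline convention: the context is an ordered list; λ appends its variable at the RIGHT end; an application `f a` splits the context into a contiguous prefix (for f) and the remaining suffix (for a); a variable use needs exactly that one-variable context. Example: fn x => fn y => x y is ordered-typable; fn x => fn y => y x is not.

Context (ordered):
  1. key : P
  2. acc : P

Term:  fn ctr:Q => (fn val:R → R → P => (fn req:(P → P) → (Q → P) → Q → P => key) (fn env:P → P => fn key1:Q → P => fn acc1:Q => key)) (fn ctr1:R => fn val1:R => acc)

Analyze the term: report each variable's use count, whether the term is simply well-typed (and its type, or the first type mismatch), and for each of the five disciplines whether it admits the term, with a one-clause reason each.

counts: key: 2×, acc: 1×, ctr (λ-bound): 0×, val (λ-bound): 0×, req (λ-bound): 0×, env (λ-bound): 0×, key1 (λ-bound): 0×, acc1 (λ-bound): 0×, ctr1 (λ-bound): 0×, val1 (λ-bound): 0×
left-to-right use order: key, key, acc
typing: well-typed — term : Q → P
ordered: ✗ — uses contraction: key ×2; ctr, val, req, env, key1, acc1, ctr1, val1 never used (weakening)
linear: ✗ — uses contraction: key ×2; ctr, val, req, env, key1, acc1, ctr1, val1 never used (weakening)
affine: ✗ — uses contraction: key ×2
relevant: ✗ — ctr, val, req, env, key1, acc1, ctr1, val1 never used (weakening)
unrestricted: ✓ — typability at Q → P is all that's needed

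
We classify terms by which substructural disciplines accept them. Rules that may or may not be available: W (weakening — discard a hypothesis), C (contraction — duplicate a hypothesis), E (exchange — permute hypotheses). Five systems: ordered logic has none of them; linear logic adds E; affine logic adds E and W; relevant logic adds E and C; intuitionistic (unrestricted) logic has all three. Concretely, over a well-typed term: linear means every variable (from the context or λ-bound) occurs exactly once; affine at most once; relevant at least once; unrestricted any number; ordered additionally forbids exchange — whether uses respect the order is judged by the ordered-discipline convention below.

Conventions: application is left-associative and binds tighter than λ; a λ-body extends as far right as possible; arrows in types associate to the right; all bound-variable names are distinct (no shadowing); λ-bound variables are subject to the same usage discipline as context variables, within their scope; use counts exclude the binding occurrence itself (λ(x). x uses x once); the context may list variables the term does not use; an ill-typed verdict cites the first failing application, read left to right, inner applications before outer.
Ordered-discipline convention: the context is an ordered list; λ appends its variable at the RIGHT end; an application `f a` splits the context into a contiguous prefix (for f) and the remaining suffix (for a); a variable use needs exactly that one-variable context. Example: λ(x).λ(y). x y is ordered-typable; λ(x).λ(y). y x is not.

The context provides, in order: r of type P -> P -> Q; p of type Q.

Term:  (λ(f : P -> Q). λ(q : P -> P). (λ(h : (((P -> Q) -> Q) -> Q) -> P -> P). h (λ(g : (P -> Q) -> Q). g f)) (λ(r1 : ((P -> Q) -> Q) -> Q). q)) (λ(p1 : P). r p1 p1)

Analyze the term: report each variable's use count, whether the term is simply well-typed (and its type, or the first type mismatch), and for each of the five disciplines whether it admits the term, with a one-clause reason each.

use counts: r: 1; p: 0; f [bound]: 1; q [bound]: 1; h [bound]: 1; g [bound]: 1; r1 [bound]: 0; p1 [bound]: 2
left-to-right use order: h, g, f, q, r, p1, p1
typing: the term checks, with type (P -> P) -> P -> P
ordered ✗ (p1 ×2 used more than once (contraction); p, r1 left unused)
linear ✗ (p1 ×2 used more than once (contraction); p, r1 left unused)
affine ✗ (p1 ×2 used more than once (contraction))
relevant ✗ (p, r1 left unused)
unrestricted ✓ (typability at (P -> P) -> P -> P is all that's needed)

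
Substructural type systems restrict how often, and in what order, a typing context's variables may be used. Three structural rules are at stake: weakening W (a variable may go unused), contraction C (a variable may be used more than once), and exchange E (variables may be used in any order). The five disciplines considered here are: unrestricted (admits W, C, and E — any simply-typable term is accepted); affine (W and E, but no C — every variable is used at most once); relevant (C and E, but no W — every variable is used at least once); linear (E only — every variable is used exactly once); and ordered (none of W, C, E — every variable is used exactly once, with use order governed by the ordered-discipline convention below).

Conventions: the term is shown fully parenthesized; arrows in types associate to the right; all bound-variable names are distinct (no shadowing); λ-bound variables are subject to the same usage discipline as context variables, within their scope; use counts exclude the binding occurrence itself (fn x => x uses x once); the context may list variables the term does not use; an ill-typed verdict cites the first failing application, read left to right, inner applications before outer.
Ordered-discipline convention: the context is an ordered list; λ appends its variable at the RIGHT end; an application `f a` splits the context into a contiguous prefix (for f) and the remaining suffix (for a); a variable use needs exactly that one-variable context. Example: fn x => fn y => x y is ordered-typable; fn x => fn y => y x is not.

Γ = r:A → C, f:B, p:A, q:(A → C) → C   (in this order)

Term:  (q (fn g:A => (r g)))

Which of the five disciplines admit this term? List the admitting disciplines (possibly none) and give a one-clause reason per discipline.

admitting disciplines: affine, unrestricted
counts: r: 1, f: 0, p: 0, q: 1, g [bound]: 1
left-to-right use order: q, r, g
typing: well-typed at C
ordered: ✗, needs weakening: f, p unused
linear: ✗, needs weakening: f, p unused
affine: ✓, no duplicate uses among r, f, p, q, g
relevant: ✗, needs weakening: f, p unused
unrestricted: ✓, well-typed at C; no restrictions here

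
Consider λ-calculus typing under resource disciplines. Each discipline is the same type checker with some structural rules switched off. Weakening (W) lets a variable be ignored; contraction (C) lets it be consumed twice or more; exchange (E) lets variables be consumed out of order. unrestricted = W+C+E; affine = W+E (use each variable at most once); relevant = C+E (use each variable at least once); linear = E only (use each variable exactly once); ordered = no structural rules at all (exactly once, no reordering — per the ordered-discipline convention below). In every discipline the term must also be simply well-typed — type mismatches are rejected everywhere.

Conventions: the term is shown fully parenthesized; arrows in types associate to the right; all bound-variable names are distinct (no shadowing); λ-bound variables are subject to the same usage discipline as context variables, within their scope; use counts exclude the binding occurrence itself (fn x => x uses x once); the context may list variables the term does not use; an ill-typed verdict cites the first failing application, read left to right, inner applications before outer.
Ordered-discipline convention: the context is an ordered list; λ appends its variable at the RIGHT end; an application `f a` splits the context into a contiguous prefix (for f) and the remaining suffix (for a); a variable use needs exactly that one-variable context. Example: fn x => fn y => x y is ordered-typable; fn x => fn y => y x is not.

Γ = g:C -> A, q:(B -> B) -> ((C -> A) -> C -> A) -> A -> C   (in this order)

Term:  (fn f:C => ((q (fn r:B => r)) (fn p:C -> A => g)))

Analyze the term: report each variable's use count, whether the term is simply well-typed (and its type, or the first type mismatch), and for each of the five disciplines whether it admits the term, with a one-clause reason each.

use counts: g: 1×, q: 1×, f (bound): 0×, r (bound): 1×, p (bound): 0×
order of uses: q, r, g
typing: ✓ — C -> A -> C
ordered ✗ (f, p never used (weakening))
linear ✗ (f, p never used (weakening))
affine ✓ (g, q, f, r, p: no repeats, contraction unneeded)
relevant ✗ (f, p never used (weakening))
unrestricted ✓ (simply typable at C -> A -> C; W, C, E all held)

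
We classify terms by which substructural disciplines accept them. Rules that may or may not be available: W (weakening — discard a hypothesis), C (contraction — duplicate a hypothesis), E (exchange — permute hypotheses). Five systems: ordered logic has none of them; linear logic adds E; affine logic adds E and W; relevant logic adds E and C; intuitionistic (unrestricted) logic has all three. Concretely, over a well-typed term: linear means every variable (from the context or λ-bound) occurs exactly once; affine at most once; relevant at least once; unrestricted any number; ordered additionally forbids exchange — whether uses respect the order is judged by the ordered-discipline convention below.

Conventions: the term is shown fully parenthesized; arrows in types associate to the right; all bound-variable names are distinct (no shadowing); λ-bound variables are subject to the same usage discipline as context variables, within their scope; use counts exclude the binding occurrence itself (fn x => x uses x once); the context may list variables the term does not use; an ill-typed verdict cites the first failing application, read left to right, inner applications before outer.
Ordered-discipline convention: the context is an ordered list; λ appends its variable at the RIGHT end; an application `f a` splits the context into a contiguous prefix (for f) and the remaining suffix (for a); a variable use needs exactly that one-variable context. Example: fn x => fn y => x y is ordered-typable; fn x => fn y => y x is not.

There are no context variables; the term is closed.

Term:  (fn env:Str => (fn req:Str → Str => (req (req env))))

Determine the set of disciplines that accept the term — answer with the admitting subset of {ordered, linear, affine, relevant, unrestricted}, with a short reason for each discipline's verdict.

accepted by: relevant, unrestricted
counts: env (bound): 1, req (bound): 2
order of uses: req, req, env
typing: well-typed at Str → (Str → Str) → Str
ordered: ✗, req ×2 used more than once (contraction)
linear: ✗, req ×2 used more than once (contraction)
affine: ✗, req ×2 used more than once (contraction)
relevant: ✓, every one of env, req appears
unrestricted: ✓, well-typed at Str → (Str → Str) → Str; no restrictions here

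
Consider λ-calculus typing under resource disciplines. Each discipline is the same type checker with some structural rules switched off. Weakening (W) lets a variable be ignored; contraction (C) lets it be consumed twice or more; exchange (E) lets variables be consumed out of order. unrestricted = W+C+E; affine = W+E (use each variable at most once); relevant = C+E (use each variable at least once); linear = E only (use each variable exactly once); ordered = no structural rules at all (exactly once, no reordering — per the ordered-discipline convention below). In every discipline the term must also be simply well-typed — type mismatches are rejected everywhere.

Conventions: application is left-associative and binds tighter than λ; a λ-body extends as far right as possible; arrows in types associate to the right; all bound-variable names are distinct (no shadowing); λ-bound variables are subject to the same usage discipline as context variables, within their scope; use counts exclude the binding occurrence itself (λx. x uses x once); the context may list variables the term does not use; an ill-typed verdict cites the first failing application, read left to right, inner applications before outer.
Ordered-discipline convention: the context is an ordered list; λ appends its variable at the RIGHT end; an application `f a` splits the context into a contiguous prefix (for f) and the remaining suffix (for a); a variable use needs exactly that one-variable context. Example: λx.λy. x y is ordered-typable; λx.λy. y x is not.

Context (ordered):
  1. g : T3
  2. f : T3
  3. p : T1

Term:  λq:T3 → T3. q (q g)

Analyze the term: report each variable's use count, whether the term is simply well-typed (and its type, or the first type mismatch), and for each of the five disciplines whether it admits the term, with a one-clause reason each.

variable uses: g=1, f=0, p=0, q (bound)=2
left-to-right use order: q, q, g
typing: the term checks, with type (T3 → T3) → T3
ordered: ✗, uses contraction: q ×2; needs weakening: f, p unused
linear: ✗, uses contraction: q ×2; needs weakening: f, p unused
affine: ✗, uses contraction: q ×2
relevant: ✗, needs weakening: f, p unused
unrestricted: ✓, well-typed at (T3 → T3) → T3; no restrictions here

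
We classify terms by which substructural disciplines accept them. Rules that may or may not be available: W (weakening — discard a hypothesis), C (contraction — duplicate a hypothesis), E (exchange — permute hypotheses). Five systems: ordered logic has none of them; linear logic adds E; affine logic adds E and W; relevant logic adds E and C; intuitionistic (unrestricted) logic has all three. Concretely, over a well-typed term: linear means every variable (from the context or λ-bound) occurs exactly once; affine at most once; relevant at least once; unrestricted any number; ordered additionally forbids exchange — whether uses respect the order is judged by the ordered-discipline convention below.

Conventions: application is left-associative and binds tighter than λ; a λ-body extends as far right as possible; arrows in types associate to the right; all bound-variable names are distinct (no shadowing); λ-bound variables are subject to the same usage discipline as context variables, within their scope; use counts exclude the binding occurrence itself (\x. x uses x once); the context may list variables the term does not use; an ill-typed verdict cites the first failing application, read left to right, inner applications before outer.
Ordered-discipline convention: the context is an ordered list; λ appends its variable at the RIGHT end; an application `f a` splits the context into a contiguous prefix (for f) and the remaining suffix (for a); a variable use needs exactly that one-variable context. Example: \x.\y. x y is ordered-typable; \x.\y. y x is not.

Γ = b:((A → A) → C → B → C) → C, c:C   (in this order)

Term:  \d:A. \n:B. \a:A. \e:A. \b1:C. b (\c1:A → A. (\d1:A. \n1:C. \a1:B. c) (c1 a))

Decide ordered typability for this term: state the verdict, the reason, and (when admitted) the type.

no — unused: d, n, e, b1, d1, n1, a1 — weakening required
usage: b: 1; c: 1; d [bound]: 0; n [bound]: 0; a [bound]: 1; e [bound]: 0; b1 [bound]: 0; c1 [bound]: 1; d1 [bound]: 0; n1 [bound]: 0; a1 [bound]: 0
uses in reading order: b, c, c1, a
typing: well-typed at A → B → A → A → C → C
all disciplines: ordered ✗ · linear ✗ · affine ✓ · relevant ✗ · unrestricted ✓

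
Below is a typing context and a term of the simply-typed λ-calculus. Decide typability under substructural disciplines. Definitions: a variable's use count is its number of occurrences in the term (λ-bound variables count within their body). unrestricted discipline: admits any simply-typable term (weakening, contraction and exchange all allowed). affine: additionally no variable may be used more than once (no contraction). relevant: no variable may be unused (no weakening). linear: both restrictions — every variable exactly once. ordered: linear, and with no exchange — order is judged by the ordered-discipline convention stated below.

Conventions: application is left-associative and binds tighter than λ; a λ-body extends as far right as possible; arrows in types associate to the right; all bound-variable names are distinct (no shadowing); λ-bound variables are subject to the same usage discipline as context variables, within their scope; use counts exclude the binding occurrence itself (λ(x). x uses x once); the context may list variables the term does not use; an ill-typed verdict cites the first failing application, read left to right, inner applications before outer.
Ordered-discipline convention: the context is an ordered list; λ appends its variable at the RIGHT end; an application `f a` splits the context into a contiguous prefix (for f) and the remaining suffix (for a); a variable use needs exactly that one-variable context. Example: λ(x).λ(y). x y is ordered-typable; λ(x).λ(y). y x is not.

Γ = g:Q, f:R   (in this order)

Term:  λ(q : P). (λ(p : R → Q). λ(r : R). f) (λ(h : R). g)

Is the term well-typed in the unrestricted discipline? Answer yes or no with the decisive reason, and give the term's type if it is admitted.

yes — type-checks (P → R → R) and nothing is barred; term : P → R → R
variable uses: g=1; f=1; q [bound]=0; p [bound]=0; r [bound]=0; h [bound]=0
left-to-right use order: f, g
typing: the term checks, with type P → R → R
all disciplines: ordered ✗; linear ✗; affine ✓; relevant ✗; unrestricted ✓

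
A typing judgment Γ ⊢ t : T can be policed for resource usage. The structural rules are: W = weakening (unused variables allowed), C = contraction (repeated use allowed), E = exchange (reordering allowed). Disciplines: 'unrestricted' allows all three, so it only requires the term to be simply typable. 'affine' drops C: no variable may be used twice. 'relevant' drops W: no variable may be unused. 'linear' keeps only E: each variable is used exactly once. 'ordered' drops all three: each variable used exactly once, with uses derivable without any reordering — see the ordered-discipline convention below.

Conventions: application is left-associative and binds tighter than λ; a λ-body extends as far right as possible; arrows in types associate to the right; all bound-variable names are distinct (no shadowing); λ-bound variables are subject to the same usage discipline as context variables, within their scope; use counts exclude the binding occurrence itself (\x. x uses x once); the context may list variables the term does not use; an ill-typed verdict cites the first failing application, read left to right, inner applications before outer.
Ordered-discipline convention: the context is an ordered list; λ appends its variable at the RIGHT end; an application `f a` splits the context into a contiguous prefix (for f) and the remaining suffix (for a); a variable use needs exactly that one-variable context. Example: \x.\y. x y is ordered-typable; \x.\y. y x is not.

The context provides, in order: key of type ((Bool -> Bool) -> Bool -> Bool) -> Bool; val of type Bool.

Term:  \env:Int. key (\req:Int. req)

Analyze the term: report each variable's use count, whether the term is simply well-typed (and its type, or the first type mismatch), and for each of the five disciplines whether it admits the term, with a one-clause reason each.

use counts: key=1, val=0, env [bound]=0, req [bound]=1
use order (left to right): key, req
typing: ill-typed: an application expects (Bool -> Bool) -> Bool -> Bool but receives Int -> Int
ordered ✗ (the type mismatch rejects it)
linear ✗ (not simply typable)
affine ✗ (fails simple typing)
relevant ✗ (a type mismatch blocks all five)
unrestricted ✗ (the type mismatch rejects it)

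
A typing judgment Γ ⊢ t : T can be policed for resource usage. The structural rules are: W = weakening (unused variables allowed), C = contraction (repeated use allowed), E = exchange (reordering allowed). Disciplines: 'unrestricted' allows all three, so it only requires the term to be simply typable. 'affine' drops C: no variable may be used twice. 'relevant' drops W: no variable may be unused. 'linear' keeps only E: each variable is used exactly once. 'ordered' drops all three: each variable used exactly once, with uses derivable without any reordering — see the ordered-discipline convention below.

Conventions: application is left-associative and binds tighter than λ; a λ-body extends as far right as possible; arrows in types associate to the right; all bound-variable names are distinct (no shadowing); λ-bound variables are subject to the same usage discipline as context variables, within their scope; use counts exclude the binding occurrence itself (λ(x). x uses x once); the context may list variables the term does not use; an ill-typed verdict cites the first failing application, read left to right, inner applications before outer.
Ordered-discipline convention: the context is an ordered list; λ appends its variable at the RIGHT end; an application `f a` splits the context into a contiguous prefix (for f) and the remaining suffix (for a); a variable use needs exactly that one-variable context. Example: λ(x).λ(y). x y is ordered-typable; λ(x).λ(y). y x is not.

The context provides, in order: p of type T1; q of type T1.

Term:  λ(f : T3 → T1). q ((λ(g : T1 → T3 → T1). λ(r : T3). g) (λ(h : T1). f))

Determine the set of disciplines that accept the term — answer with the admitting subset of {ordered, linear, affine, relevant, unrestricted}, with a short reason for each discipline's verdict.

admitting disciplines: none
use counts: p ×0; q ×1; f [bound] ×1; g [bound] ×1; r [bound] ×0; h [bound] ×0
left-to-right use order: q, g, f
typing: ill-typed: non-function type T1 applied to an argument
ordered: ✗ — the type mismatch rejects it
linear: ✗ — not simply typable
affine: ✗ — fails simple typing
relevant: ✗ — a type mismatch blocks all five
unrestricted: ✗ — the type mismatch rejects it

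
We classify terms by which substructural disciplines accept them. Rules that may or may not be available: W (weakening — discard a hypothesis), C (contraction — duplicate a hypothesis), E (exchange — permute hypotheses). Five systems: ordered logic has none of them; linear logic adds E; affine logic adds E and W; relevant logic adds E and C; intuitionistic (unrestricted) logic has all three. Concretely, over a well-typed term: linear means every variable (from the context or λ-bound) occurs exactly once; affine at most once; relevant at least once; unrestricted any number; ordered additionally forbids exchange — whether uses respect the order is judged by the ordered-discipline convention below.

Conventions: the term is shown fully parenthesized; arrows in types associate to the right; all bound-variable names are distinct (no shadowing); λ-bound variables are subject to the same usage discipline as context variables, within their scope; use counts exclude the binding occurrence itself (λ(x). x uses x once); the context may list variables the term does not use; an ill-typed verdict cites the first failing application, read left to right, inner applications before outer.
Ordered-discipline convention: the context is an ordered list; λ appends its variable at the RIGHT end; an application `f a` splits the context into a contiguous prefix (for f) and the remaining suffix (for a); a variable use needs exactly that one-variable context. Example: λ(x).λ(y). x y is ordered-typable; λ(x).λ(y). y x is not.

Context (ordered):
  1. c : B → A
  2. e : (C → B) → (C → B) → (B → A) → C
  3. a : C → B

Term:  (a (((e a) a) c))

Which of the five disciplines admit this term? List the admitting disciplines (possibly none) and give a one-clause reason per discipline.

admitted by: relevant, unrestricted
usage: c: 1×; e: 1×; a: 3×
use order (left to right): a, e, a, a, c
typing: ✓ — B
ordered: ✗ — uses contraction: a ×3
linear: ✗ — uses contraction: a ×3
affine: ✗ — uses contraction: a ×3
relevant: ✓ — c, e, a: all used, weakening unneeded
unrestricted: ✓ — type-checks (B) and nothing is barred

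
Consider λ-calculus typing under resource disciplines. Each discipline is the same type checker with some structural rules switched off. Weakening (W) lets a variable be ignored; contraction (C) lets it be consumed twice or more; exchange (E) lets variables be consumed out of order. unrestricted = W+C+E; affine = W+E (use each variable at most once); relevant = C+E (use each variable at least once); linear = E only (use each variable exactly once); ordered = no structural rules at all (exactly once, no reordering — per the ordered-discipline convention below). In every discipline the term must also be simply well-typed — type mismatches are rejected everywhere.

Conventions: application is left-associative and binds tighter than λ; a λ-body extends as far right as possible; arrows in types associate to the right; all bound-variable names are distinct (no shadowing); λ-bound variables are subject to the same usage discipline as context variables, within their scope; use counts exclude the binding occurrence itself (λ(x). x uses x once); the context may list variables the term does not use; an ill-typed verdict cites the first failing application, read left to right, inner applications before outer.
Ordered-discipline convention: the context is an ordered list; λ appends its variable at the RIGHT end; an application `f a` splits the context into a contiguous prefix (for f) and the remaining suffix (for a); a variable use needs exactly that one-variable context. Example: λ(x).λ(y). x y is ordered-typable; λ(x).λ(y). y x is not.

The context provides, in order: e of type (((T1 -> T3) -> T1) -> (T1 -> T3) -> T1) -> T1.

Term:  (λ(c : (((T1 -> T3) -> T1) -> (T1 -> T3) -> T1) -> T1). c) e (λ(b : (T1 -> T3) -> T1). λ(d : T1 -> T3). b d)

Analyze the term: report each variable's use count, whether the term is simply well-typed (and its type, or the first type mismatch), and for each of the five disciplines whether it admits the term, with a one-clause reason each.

usage: e: 1×; c (bound): 1×; b (bound): 1×; d (bound): 1×
order of uses: c, e, b, d
typing: the term checks, with type T1
ordered ✓ (e, c, b, d: once each, no exchange needed)
linear ✓ (e, c, b, d: one use apiece)
affine ✓ (at most one use each (e, c, b, d))
relevant ✓ (every one of e, c, b, d appears)
unrestricted ✓ (typability at T1 is all that's needed)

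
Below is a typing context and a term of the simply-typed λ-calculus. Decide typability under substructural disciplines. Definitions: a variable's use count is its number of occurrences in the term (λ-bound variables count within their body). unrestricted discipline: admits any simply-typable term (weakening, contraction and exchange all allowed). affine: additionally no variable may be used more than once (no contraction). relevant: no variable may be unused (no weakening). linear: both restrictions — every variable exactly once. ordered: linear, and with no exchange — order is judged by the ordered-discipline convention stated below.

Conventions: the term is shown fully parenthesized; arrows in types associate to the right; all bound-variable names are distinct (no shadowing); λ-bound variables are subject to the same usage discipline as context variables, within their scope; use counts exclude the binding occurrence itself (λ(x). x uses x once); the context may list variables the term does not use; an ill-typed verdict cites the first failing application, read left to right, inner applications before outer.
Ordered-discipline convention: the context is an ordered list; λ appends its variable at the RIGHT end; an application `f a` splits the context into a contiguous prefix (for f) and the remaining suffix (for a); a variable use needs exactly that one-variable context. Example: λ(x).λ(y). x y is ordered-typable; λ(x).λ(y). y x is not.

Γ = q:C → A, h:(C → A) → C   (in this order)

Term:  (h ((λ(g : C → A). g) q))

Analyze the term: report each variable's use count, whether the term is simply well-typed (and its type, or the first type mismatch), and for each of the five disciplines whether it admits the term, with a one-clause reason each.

variable uses: q ×1, h ×1, g [bound] ×1
order of uses: h, g, q
typing: the term checks, with type C
ordered ✗ (no contiguous prefix/suffix split fits h, g, q)
linear ✓ (single use per variable (q, h, g))
affine ✓ (q, h, g: no repeats, contraction unneeded)
relevant ✓ (none of q, h, g goes unused)
unrestricted ✓ (simply typable at C; W, C, E all held)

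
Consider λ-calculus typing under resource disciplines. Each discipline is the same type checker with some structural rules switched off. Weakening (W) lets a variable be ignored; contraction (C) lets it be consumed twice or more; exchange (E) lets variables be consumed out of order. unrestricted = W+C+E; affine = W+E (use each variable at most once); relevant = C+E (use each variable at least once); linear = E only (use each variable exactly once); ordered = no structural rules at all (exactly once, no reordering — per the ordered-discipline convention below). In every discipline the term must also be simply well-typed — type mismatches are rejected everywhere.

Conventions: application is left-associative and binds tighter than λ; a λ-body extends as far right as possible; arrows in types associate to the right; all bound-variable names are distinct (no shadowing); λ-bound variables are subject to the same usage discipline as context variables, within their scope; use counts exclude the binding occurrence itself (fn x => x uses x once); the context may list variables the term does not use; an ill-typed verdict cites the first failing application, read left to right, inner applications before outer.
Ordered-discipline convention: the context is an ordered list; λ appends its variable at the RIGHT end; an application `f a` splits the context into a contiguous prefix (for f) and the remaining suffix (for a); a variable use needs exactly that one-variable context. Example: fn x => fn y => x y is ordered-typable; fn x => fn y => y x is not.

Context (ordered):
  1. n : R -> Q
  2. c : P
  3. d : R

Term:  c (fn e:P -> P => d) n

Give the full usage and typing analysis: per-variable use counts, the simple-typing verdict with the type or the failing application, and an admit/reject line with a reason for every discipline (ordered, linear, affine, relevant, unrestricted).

variable uses: n ×1; c ×1; d ×1; e (λ-bound) ×0
use order (left to right): c, d, n
typing: ill-typed: non-function type P applied to an argument
ordered ✗ (fails simple typing)
linear ✗ (a type mismatch blocks all five)
affine ✗ (the type mismatch rejects it)
relevant ✗ (not simply typable)
unrestricted ✗ (fails simple typing)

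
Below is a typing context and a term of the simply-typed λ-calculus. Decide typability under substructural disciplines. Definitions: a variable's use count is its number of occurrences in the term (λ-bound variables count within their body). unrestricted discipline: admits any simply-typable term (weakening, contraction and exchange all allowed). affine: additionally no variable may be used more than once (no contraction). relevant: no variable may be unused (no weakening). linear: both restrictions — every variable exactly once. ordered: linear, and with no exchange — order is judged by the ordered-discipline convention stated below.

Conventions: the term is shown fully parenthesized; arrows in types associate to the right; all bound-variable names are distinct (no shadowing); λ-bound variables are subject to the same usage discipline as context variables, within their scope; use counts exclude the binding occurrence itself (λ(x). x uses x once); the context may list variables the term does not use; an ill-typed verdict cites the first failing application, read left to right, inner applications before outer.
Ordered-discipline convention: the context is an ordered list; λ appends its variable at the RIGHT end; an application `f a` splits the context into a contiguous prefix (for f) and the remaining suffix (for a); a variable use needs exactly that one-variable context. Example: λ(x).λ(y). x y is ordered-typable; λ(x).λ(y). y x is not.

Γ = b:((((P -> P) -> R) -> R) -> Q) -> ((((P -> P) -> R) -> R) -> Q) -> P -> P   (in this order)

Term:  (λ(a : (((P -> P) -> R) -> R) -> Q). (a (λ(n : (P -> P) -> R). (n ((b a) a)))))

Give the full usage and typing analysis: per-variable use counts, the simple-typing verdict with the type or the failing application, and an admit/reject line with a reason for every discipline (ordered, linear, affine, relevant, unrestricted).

usage: b ×1; a [bound] ×3; n [bound] ×1
order of uses: a, n, b, a, a
typing: ✓ — ((((P -> P) -> R) -> R) -> Q) -> Q
ordered ✗ (needs contraction — a ×3)
linear ✗ (needs contraction — a ×3)
affine ✗ (needs contraction — a ×3)
relevant ✓ (every one of b, a, n appears)
unrestricted ✓ (typability at ((((P -> P) -> R) -> R) -> Q) -> Q is all that's needed)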